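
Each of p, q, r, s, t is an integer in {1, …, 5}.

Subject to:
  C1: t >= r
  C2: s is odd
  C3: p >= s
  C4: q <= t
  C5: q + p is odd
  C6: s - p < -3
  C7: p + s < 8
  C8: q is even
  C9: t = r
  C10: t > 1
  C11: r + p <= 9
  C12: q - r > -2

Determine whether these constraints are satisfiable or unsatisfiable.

Satisfiable

One satisfying assignment is p = 5, q = 2, r = 2, s = 1, t = 2.
For the less obvious constraints — constraint 6: s - p = -4; constraint 7: p + s = 6 — and the others hold by inspection.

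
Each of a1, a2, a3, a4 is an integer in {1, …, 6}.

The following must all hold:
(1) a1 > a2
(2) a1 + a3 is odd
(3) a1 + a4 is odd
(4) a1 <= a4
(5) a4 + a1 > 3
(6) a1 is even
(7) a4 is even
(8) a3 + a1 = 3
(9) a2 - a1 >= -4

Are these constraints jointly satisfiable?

Constraint 6 makes a1 even and constraint 7 makes a4 even, so a1 + a4 must be even. Constraint 3 says a1 + a4 is odd — contradiction.

Unsatisfiable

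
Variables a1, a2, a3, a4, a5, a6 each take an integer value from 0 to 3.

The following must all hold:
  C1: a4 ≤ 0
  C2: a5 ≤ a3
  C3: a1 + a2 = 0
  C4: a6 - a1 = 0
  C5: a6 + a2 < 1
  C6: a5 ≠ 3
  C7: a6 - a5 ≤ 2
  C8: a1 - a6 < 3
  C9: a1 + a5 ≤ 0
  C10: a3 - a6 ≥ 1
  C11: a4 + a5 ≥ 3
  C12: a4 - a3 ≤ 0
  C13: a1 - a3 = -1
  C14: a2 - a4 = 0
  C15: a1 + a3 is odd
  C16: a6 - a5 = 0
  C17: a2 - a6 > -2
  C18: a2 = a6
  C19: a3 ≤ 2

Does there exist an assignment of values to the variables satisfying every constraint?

Unsatisfiable

From constraint 1: a4 ≤ 0. From constraints 2 and 19: a5 ≤ a3 ≤ 2. Hence a4 + a5 ≤ 2. But constraint 11 requires a4 + a5 ≥ 3, and 3 > 2. Contradiction.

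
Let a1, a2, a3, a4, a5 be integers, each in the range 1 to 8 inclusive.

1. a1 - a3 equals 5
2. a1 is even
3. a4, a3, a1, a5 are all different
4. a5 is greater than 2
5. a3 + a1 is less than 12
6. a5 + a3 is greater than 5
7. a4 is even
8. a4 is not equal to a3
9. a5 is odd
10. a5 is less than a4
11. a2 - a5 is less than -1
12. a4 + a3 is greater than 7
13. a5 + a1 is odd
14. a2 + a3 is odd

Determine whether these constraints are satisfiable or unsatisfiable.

Satisfiable

The assignment a1 = 8, a2 = 2, a3 = 3, a4 = 6, a5 = 5 works:
  constraint 1 holds since a1 - a3 = 5.
  constraint 5 holds since a3 + a1 = 11.
  constraint 6 holds since a5 + a3 = 8.
The rest check out directly.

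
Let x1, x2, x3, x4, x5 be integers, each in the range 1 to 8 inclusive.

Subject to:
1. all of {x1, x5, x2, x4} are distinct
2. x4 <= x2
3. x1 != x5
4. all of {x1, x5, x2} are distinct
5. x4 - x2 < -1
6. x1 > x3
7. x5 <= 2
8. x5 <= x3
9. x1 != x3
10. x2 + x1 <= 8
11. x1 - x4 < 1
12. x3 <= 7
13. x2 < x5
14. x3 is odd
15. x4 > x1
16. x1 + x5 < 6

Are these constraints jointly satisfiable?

Unsatisfiable

Constraints 2, 6, 8, 13, and 15 give x5 ≤ x3, x3 < x1, x1 < x4, x4 ≤ x2, x2 < x5. Chaining: x5 ≤ x3 < x1 < x4 ≤ x2 < x5, which forces x5 < x5 — impossible.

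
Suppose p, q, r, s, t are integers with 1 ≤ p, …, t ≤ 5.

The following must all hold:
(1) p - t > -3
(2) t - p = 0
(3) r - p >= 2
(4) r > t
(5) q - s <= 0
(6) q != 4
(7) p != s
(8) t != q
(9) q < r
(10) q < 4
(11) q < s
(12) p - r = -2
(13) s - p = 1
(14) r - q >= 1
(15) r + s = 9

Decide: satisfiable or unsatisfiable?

Setting (p, q, r, s, t) = (3, 1, 5, 4, 3) satisfies everything: constraint 1: p - t = 0; constraint 2: t - p = 0, and the others follow.

Satisfiable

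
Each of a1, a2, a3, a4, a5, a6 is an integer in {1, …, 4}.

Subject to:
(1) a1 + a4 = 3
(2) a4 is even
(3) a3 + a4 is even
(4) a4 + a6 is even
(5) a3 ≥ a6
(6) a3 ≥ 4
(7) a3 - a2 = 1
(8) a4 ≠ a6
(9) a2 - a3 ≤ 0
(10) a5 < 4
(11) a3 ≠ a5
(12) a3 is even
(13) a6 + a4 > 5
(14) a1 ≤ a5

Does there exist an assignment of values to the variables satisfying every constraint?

Satisfiable

Try a1 = 1, a2 = 3, a3 = 4, a4 = 2, a5 = 1, a6 = 4.
Check constraint 1: a1 + a4 = 3; constraint 7: a3 - a2 = 1. The remaining constraints are straightforward to verify.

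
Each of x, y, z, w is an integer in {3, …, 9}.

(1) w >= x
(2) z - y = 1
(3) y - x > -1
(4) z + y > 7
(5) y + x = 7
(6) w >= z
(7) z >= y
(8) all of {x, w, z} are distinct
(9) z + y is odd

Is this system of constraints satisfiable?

Take x = 3, y = 4, z = 5, w = 6. Then constraint 2: z - y = 1; constraint 3: y - x = 1, and every other listed constraint is also met.

Satisfiable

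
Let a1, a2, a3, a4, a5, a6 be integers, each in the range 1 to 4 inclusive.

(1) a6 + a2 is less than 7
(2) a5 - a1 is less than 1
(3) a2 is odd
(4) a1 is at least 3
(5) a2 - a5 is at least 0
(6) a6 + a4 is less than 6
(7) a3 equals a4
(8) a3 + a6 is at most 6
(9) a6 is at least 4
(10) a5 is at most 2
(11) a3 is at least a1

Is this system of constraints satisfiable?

From constraints 4 and 11: a3 ≥ a1 ≥ 3. From constraint 9: a6 ≥ 4. Hence a3 + a6 ≥ 7. But constraint 8 requires a3 + a6 ≤ 6, and 6 < 7. Contradiction.

Unsatisfiable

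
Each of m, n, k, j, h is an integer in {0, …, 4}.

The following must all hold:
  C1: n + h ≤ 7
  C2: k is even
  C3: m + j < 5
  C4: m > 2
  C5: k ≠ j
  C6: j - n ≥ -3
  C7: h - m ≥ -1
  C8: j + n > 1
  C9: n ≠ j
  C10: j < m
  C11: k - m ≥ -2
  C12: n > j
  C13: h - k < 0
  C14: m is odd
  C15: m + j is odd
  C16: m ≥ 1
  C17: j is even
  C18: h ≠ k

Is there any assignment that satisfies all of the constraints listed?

Satisfiable

Take m = 3, n = 3, k = 4, j = 0, h = 2. Then constraint 1: n + h = 5; constraint 3: m + j = 3, and every other listed constraint is also met.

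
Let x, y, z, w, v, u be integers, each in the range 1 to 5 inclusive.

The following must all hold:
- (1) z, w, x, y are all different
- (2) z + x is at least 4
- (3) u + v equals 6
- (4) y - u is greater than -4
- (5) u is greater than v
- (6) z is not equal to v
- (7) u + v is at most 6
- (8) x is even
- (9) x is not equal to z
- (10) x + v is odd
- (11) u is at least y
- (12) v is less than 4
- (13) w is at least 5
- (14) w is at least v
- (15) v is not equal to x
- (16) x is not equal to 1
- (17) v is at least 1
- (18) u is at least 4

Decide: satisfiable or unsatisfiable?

Satisfiable

Take x = 2, y = 3, z = 4, w = 5, v = 1, u = 5. Then constraint 2: z + x = 6; constraint 3: u + v = 6; constraint 4: y - u = -2, and every other listed constraint is also met.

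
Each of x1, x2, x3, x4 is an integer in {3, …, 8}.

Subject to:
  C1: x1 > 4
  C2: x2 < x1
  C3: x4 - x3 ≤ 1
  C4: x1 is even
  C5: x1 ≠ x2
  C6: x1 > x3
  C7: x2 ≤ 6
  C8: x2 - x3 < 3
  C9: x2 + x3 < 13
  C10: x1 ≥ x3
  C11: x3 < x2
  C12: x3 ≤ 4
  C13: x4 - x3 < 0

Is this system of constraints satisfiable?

Satisfiable

One satisfying assignment is x1 = 8, x2 = 6, x3 = 4, x4 = 3.
For the less obvious constraints — constraint 3: x4 - x3 = -1; constraint 8: x2 - x3 = 2; constraint 9: x2 + x3 = 10 — and the others hold by inspection.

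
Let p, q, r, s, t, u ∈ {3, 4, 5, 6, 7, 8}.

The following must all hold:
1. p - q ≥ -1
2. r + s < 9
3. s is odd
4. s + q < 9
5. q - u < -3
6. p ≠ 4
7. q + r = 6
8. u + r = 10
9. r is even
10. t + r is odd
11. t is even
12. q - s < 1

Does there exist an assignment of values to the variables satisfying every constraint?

Unsatisfiable

Constraint 11 makes t even and constraint 9 makes r even, so t + r must be even. Constraint 10 says t + r is odd — contradiction.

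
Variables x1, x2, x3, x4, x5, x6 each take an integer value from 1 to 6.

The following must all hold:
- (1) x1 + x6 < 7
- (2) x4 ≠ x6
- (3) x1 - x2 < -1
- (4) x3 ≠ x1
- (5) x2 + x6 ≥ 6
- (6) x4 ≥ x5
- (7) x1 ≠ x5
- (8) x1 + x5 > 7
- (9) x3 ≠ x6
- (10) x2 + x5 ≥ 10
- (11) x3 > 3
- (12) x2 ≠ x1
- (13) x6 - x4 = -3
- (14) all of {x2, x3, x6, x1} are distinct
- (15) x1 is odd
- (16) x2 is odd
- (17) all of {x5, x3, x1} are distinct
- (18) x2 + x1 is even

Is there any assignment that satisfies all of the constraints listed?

The assignment x1 = 3, x2 = 5, x3 = 6, x4 = 5, x5 = 5, x6 = 2 works:
  constraint 1 holds since x1 + x6 = 5.
  constraint 3 holds since x1 - x2 = -2.
The rest check out directly.

Satisfiable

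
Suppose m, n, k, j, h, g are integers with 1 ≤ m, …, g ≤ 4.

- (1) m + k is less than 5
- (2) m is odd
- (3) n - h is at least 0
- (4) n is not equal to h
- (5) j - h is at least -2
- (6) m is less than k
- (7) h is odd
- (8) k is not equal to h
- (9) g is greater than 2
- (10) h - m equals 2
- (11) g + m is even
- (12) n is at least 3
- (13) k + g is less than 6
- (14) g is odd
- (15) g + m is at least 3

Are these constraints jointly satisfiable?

Setting (m, n, k, j, h, g) = (1, 4, 2, 2, 3, 3) satisfies everything: constraint 1: m + k = 3; constraint 3: n - h = 1, and the others follow.

Satisfiable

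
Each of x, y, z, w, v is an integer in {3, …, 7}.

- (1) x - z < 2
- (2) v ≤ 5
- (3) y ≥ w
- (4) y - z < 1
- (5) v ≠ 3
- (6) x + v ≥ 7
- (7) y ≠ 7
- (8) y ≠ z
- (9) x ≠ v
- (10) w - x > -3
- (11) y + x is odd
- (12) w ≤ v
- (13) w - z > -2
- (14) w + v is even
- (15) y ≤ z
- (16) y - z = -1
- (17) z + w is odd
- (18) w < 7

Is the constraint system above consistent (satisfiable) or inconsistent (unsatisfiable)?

One satisfying assignment is x = 4, y = 3, z = 4, w = 3, v = 5.
For the less obvious constraints — constraint 1: x - z = 0; constraint 4: y - z = -1; constraint 6: x + v = 9 — and the others hold by inspection.

Satisfiable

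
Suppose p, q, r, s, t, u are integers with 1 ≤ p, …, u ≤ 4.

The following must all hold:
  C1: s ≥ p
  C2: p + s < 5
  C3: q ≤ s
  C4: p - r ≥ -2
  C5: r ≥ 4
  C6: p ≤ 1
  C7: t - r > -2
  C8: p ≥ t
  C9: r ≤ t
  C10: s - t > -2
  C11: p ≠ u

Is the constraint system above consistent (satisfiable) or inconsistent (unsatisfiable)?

From constraints 5 and 9: t ≥ r and r ≥ 4, so t ≥ 4. From constraints 6 and 8: t ≤ p and p ≤ 1, so t ≤ 1. But 1 < 4, so no value of t works.

Unsatisfiable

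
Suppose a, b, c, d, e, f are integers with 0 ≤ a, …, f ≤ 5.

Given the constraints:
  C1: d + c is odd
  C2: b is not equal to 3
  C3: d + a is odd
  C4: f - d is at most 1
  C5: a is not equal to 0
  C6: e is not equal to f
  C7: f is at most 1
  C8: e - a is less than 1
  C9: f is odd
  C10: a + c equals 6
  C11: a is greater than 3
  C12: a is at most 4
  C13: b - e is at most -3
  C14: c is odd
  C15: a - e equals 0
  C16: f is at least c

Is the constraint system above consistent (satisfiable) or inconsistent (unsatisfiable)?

From constraint 12: a ≤ 4. From constraints 7 and 16: c ≤ f ≤ 1. Hence a + c ≤ 5. But constraint 10 requires a + c = 6, and 6 > 5. Contradiction.

Unsatisfiable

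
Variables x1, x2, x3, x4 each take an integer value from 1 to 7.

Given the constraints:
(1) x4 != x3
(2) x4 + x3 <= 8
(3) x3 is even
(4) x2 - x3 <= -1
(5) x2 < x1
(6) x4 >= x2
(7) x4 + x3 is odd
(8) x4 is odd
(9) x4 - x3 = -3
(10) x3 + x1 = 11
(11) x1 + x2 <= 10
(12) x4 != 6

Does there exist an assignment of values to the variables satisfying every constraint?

One satisfying assignment is x1 = 7, x2 = 1, x3 = 4, x4 = 1.
For the less obvious constraints — constraint 2: x4 + x3 = 5; constraint 4: x2 - x3 = -3; constraint 9: x4 - x3 = -3 — and the others hold by inspection.

Satisfiable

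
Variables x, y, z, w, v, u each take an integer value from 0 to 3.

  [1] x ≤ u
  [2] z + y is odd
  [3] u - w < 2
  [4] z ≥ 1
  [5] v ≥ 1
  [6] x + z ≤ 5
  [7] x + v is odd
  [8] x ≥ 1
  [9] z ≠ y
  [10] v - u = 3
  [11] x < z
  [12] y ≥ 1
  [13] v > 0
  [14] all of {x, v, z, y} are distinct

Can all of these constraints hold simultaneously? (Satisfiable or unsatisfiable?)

Unsatisfiable

Constraints 4, 5, 8, and 12 confine each of x, v, z, y to the 3 values {1, …, 3} (the domain already gives each ≤ 3).
Constraint 14 requires all 4 of them to be distinct, but only 3 values are available — impossible by the pigeonhole principle.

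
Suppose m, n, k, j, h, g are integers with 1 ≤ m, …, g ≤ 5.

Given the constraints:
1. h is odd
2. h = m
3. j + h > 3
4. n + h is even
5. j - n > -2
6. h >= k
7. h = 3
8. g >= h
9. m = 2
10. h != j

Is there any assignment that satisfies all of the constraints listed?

Unsatisfiable

Constraint 7 fixes h = 3 and constraint 9 fixes m = 2, but constraint 2 requires h = m. Since 3 ≠ 2, contradiction.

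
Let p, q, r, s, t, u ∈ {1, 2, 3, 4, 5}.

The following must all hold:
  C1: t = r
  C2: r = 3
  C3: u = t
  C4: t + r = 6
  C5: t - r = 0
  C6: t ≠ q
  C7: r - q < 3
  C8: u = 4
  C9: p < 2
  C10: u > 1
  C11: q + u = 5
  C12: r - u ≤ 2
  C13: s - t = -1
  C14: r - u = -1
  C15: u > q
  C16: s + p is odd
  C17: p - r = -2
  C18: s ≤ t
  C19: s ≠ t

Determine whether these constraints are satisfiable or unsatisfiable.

Constraint 8 fixes u = 4 and constraint 2 fixes r = 3. Constraints 1 and 3 give u = t = r, so u = r. But 4 ≠ 3 — contradiction.

Unsatisfiable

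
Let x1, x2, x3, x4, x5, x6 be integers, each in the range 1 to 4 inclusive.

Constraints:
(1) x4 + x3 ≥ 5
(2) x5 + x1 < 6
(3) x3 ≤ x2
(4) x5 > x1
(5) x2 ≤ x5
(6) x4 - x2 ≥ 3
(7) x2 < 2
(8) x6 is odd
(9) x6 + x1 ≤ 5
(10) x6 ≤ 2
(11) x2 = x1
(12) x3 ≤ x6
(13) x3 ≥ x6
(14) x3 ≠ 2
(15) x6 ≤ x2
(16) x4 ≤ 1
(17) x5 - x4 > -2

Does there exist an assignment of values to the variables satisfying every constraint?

From constraint 16: x4 ≤ 1. From constraints 10 and 12: x3 ≤ x6 ≤ 2. Hence x4 + x3 ≤ 3. But constraint 1 requires x4 + x3 ≥ 5, and 5 > 3. Contradiction.

Unsatisfiable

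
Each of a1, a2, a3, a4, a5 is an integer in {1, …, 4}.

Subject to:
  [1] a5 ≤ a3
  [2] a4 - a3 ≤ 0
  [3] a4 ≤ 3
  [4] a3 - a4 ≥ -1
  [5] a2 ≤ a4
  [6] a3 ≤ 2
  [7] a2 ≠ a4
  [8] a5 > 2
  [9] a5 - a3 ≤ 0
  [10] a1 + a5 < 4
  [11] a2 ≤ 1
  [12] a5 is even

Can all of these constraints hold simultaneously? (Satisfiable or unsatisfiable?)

Unsatisfiable

From constraint 8: a5 ≥ 3. From constraints 1 and 6: a5 ≤ a3 and a3 ≤ 2, so a5 ≤ 2. But 2 < 3, so no value of a5 works.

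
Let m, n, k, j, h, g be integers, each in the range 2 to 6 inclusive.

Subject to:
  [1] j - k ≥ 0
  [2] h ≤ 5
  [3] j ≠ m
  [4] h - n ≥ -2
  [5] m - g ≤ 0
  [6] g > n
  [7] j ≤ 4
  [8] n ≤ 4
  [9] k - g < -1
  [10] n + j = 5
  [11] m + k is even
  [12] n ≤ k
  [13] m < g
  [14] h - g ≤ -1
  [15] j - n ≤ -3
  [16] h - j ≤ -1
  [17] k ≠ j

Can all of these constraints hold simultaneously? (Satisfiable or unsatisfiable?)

Constraints 4, 15, and 16 give n − j ≥ 3, j − h ≥ 1, h − n ≥ -2.
Adding all 3 inequalities: the left sides telescope to 0, and the right sides sum to 3 + 1 + (-2) = 2. So 0 ≥ 2, which is false.

Unsatisfiable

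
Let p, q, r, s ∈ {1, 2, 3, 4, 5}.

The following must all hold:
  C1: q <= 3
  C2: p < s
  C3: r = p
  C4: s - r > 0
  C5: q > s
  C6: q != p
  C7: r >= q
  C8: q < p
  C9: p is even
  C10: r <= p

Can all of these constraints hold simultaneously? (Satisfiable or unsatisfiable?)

Constraints 2, 5, and 8 give s < q, q < p, p < s. Chaining: s < q < p < s, which forces s < s — impossible.

Unsatisfiable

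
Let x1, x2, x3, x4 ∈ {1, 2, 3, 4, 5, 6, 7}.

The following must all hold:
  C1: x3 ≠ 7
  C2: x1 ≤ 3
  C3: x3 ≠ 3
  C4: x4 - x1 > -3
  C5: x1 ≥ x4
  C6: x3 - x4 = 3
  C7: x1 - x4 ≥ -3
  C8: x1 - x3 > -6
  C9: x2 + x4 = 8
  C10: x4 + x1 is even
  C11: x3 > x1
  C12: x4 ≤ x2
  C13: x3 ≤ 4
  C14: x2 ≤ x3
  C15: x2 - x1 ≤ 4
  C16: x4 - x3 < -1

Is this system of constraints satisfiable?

From constraints 13 and 14: x2 ≤ x3 ≤ 4. From constraints 2 and 5: x4 ≤ x1 ≤ 3. Hence x2 + x4 ≤ 7. But constraint 9 requires x2 + x4 = 8, and 8 > 7. Contradiction.

Unsatisfiable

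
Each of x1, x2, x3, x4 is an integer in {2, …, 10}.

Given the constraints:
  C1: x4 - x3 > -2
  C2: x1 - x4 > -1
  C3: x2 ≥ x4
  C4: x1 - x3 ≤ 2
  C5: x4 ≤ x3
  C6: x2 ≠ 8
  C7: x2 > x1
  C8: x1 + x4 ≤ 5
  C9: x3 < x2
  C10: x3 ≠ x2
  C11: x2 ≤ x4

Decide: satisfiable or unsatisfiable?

Unsatisfiable

Constraints 5, 9, and 11 give x4 ≤ x3, x3 < x2, x2 ≤ x4. Chaining: x4 ≤ x3 < x2 ≤ x4, which forces x4 < x4 — impossible.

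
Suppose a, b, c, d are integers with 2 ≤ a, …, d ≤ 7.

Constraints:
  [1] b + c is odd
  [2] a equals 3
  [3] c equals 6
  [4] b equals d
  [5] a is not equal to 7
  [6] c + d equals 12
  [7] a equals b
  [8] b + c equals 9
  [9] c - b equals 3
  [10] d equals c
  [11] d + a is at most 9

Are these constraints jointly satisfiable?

Unsatisfiable

Constraint 2 fixes a = 3 and constraint 3 fixes c = 6. Constraints 4, 7, and 10 give a = b = d = c, so a = c. But 3 ≠ 6 — contradiction.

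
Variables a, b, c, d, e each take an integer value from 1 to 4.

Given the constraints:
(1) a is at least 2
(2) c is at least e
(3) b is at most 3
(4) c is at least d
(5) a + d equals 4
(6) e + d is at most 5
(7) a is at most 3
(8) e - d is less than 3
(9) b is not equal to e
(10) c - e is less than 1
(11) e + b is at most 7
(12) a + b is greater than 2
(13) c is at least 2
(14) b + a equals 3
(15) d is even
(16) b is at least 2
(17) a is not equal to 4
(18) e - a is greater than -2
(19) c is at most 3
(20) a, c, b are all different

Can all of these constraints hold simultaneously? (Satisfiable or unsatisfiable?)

Constraints 1, 3, 7, 13, 16, and 19 confine each of a, c, b to the 2 values {2, 3}.
Constraint 20 requires all 3 of them to be distinct, but only 2 values are available — impossible by the pigeonhole principle.

Unsatisfiable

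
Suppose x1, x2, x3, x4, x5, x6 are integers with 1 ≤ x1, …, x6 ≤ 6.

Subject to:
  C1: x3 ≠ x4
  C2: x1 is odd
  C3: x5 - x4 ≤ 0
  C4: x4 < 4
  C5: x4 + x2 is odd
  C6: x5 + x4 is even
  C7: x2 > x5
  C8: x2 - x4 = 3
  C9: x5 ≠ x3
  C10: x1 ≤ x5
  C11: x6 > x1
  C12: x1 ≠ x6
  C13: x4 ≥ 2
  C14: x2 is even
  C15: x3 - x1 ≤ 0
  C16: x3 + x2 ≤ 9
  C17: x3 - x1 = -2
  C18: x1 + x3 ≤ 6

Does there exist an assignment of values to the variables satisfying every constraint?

Satisfiable

Setting (x1, x2, x3, x4, x5, x6) = (3, 6, 1, 3, 3, 5) satisfies everything: constraint 3: x5 - x4 = 0; constraint 8: x2 - x4 = 3; constraint 15: x3 - x1 = -2, and the others follow.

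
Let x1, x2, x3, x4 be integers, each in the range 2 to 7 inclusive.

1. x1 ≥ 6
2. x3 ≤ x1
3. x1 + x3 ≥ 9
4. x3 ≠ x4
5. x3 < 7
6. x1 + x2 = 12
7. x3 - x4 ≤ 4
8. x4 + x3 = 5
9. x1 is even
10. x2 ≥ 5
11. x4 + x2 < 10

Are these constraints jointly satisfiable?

Take x1 = 6, x2 = 6, x3 = 3, x4 = 2. Then constraint 3: x1 + x3 = 9; constraint 6: x1 + x2 = 12; constraint 7: x3 - x4 = 1, and every other listed constraint is also met.

Satisfiable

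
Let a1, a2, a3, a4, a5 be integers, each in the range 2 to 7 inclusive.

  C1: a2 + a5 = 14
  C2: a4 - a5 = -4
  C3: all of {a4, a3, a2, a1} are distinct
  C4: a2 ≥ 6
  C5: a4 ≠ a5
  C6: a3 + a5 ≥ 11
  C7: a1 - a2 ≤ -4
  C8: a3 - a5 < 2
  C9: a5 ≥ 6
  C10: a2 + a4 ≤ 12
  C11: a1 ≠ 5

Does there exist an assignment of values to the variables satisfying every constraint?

Setting (a1, a2, a3, a4, a5) = (2, 7, 6, 3, 7) satisfies everything: constraint 1: a2 + a5 = 14; constraint 2: a4 - a5 = -4, and the others follow.

Satisfiable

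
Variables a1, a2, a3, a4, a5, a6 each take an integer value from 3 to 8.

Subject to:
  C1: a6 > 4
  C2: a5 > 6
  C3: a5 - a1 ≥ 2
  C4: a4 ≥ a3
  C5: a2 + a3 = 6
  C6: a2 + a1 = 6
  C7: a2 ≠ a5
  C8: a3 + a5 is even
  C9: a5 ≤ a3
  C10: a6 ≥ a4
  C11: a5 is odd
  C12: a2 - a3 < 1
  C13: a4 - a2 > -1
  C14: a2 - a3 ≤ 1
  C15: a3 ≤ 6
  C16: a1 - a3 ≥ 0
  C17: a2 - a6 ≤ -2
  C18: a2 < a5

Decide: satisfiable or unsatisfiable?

From constraint 2: a5 ≥ 7. From constraints 9 and 15: a5 ≤ a3 and a3 ≤ 6, so a5 ≤ 6. But 6 < 7, so no value of a5 works.

Unsatisfiable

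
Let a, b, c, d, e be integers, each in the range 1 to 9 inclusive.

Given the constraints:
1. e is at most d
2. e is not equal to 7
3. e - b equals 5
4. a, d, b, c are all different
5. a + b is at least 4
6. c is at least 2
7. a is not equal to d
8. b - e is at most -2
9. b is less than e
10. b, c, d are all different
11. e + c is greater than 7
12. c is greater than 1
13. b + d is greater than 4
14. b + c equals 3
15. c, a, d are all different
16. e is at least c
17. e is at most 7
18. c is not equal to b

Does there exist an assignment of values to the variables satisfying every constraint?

Satisfiable

The assignment a = 5, b = 1, c = 2, d = 6, e = 6 works:
  constraint 3 holds since e - b = 5.
  constraint 5 holds since a + b = 6.
The rest check out directly.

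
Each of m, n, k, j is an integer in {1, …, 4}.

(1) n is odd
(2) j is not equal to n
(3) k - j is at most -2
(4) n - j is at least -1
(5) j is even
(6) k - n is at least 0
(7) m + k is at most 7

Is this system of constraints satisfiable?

Unsatisfiable

Constraints 3, 4, and 6 give j − k ≥ 2, k − n ≥ 0, n − j ≥ -1.
Adding all 3 inequalities: the left sides telescope to 0, and the right sides sum to 2 + 0 + (-1) = 1. So 0 ≥ 1, which is false.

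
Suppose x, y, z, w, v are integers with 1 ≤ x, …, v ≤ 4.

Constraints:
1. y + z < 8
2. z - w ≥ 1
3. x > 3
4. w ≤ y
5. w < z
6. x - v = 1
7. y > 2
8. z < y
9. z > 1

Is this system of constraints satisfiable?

Satisfiable

The assignment x = 4, y = 4, z = 3, w = 1, v = 3 works:
  constraint 1 holds since y + z = 7.
  constraint 2 holds since z - w = 2.
The rest check out directly.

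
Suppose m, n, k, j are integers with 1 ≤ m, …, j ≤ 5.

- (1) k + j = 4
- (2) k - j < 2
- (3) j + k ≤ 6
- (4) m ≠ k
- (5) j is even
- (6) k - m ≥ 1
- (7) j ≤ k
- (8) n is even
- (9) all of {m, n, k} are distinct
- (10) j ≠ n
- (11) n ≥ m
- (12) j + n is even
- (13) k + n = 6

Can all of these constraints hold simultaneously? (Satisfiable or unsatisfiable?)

Satisfiable

One satisfying assignment is m = 1, n = 4, k = 2, j = 2.
For the less obvious constraints — constraint 1: k + j = 4; constraint 2: k - j = 0; constraint 3: j + k = 4 — and the others hold by inspection.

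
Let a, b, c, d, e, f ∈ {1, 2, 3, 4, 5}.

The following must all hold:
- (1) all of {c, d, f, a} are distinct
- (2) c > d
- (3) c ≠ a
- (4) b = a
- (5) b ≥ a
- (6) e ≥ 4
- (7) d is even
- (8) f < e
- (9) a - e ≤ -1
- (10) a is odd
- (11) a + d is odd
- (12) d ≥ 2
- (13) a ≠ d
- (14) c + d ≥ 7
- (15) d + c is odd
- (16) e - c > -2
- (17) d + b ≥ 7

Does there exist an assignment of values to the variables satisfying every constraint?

Take a = 3, b = 3, c = 5, d = 4, e = 5, f = 2. Then constraint 9: a - e = -2; constraint 14: c + d = 9, and every other listed constraint is also met.

Satisfiable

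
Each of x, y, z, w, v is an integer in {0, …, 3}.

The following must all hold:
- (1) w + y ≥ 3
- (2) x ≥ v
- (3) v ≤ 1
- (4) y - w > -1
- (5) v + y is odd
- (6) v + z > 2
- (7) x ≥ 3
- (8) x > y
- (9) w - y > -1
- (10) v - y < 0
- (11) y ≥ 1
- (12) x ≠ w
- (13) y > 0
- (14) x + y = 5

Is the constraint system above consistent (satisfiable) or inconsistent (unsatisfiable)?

Satisfiable

The assignment x = 3, y = 2, z = 2, w = 2, v = 1 works:
  constraint 1 holds since w + y = 4.
  constraint 4 holds since y - w = 0.
  constraint 6 holds since v + z = 3.
The rest check out directly.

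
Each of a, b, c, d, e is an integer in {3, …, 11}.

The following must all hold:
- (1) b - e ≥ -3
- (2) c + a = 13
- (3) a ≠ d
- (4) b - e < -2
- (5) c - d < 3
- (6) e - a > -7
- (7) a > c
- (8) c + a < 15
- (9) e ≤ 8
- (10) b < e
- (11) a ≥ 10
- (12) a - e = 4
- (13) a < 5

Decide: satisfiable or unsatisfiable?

From constraint 11: a ≥ 10. From constraint 13: a ≤ 4. But 4 < 10, so no value of a works.

Unsatisfiable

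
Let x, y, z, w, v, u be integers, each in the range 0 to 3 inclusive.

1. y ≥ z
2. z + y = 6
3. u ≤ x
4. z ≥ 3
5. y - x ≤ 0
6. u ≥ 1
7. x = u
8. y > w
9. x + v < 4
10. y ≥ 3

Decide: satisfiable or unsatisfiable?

Setting (x, y, z, w, v, u) = (3, 3, 3, 0, 0, 3) satisfies everything: constraint 2: z + y = 6; constraint 5: y - x = 0; constraint 9: x + v = 3, and the others follow.

Satisfiable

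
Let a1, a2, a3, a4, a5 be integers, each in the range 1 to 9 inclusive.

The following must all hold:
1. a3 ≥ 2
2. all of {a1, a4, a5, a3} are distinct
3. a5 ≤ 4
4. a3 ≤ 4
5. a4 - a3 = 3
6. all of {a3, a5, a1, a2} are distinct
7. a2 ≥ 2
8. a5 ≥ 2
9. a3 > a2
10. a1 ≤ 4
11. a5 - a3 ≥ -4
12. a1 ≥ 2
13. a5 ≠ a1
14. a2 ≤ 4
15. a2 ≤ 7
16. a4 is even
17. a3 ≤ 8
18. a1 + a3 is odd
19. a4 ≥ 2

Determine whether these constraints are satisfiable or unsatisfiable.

Constraints 1, 3, 4, 7, 8, 10, 12, and 14 confine each of a3, a5, a1, a2 to the 3 values {2, …, 4}.
Constraint 6 requires all 4 of them to be distinct, but only 3 values are available — impossible by the pigeonhole principle.

Unsatisfiable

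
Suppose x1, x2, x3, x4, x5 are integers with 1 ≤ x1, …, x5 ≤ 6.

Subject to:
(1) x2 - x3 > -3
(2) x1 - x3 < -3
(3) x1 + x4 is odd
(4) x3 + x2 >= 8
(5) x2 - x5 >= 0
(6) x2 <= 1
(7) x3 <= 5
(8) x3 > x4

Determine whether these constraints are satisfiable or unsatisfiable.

Unsatisfiable

From constraint 7: x3 ≤ 5. From constraint 6: x2 ≤ 1. Hence x3 + x2 ≤ 6. But constraint 4 requires x3 + x2 ≥ 8, and 8 > 6. Contradiction.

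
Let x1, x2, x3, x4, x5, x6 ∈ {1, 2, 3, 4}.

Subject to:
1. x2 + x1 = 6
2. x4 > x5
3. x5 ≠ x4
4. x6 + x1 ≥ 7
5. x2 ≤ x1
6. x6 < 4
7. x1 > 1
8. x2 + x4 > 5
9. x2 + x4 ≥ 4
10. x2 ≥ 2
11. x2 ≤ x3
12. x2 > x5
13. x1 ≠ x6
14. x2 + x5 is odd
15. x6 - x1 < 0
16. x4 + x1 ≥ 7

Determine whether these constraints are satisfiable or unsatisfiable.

Setting (x1, x2, x3, x4, x5, x6) = (4, 2, 4, 4, 1, 3) satisfies everything: constraint 1: x2 + x1 = 6; constraint 4: x6 + x1 = 7, and the others follow.

Satisfiable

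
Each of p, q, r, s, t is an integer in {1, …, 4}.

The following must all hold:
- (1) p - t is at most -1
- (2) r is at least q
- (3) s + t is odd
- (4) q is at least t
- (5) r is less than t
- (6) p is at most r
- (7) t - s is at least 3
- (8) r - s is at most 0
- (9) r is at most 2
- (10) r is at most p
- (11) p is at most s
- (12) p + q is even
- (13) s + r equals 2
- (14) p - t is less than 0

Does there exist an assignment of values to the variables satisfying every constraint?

Constraints 2, 4, and 5 give t ≤ q, q ≤ r, r < t. Chaining: t ≤ q ≤ r < t, which forces t < t — impossible.

Unsatisfiable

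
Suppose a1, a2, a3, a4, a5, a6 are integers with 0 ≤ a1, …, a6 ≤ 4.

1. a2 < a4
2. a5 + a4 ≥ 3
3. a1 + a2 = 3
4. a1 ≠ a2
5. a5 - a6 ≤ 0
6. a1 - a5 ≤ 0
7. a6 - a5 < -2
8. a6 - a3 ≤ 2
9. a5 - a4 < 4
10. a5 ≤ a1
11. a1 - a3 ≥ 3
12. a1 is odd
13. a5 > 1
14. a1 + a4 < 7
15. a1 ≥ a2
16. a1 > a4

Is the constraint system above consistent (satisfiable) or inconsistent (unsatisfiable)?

Unsatisfiable

Constraints 5, 6, 8, and 11 give a5 − a1 ≥ 0, a1 − a3 ≥ 3, a3 − a6 ≥ -2, a6 − a5 ≥ 0.
Adding all 4 inequalities: the left sides telescope to 0, and the right sides sum to 0 + 3 + (-2) + 0 = 1. So 0 ≥ 1, which is false.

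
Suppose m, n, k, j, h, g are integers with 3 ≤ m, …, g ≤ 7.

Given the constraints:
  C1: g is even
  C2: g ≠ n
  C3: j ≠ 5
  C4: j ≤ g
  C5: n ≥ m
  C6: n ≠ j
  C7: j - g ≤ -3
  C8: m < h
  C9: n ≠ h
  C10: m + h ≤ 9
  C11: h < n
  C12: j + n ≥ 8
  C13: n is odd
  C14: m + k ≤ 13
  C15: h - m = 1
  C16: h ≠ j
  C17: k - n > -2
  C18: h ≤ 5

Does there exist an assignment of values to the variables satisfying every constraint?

Satisfiable

The assignment m = 4, n = 7, k = 6, j = 3, h = 5, g = 6 works:
  constraint 7 holds since j - g = -3.
  constraint 10 holds since m + h = 9.
  constraint 12 holds since j + n = 10.
The rest check out directly.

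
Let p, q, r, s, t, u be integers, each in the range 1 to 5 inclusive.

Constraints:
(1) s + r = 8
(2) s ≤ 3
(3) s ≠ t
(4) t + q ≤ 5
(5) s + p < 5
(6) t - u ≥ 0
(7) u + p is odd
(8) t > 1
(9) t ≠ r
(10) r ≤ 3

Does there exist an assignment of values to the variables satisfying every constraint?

Unsatisfiable

From constraint 2: s ≤ 3. From constraint 10: r ≤ 3. Hence s + r ≤ 6. But constraint 1 requires s + r = 8, and 8 > 6. Contradiction.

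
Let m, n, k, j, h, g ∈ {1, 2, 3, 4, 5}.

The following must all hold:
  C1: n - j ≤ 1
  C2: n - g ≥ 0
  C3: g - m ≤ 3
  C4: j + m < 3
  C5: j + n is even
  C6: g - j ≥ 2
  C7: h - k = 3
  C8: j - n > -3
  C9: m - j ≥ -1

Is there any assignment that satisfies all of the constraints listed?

Unsatisfiable

Constraints 1, 2, and 6 give n − g ≥ 0, g − j ≥ 2, j − n ≥ -1.
Adding all 3 inequalities: the left sides telescope to 0, and the right sides sum to 0 + 2 + (-1) = 1. So 0 ≥ 1, which is false.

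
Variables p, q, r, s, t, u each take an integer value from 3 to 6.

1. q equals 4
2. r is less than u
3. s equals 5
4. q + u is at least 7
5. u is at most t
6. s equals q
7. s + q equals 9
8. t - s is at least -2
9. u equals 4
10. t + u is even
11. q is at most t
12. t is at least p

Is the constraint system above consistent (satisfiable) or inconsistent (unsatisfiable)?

Unsatisfiable

Constraint 3 fixes s = 5 and constraint 1 fixes q = 4, but constraint 6 requires s = q. Since 5 ≠ 4, contradiction.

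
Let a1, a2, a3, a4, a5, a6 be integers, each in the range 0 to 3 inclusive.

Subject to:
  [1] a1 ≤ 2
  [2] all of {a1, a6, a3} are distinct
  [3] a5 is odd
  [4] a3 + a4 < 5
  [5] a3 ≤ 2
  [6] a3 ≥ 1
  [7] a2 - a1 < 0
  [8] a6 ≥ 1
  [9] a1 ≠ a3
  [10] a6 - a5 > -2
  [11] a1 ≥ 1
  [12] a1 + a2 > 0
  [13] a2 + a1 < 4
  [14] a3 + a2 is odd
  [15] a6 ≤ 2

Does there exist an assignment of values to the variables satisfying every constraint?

Constraints 1, 5, 6, 8, 11, and 15 confine each of a1, a6, a3 to the 2 values {1, 2}.
Constraint 2 requires all 3 of them to be distinct, but only 2 values are available — impossible by the pigeonhole principle.

Unsatisfiable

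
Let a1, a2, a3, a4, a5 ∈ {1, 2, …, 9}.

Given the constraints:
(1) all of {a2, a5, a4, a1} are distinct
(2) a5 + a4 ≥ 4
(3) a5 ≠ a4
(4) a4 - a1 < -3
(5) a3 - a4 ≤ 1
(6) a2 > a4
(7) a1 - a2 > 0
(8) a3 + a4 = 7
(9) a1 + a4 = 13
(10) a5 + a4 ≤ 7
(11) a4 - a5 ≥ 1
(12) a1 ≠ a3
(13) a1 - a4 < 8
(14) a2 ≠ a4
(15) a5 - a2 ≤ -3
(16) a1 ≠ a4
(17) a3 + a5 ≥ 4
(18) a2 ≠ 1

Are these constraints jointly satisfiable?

One satisfying assignment is a1 = 9, a2 = 8, a3 = 3, a4 = 4, a5 = 3.
For the less obvious constraints — constraint 2: a5 + a4 = 7; constraint 4: a4 - a1 = -5 — and the others hold by inspection.

Satisfiable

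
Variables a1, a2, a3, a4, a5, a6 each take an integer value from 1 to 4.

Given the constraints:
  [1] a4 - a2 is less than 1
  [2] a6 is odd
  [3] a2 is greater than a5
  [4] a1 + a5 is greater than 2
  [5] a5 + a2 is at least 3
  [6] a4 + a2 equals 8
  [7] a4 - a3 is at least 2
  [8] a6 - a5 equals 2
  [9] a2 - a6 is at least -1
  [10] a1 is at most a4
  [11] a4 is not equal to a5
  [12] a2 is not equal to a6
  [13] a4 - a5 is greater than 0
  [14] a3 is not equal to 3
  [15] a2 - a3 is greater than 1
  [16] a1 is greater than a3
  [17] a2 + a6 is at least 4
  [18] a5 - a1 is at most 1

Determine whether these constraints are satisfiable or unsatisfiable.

Take a1 = 3, a2 = 4, a3 = 1, a4 = 4, a5 = 1, a6 = 3. Then constraint 1: a4 - a2 = 0; constraint 4: a1 + a5 = 4; constraint 5: a5 + a2 = 5, and every other listed constraint is also met.

Satisfiable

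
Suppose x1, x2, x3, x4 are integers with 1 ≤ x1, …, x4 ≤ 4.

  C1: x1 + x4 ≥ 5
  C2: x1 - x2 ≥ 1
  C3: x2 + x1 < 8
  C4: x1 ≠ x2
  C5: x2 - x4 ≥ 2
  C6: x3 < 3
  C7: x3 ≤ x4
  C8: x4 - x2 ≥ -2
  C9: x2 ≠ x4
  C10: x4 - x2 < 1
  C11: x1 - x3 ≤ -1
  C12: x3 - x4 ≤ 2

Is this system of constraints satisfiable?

Unsatisfiable

Constraints 2, 5, 11, and 12 give x1 − x2 ≥ 1, x2 − x4 ≥ 2, x4 − x3 ≥ -2, x3 − x1 ≥ 1.
Adding all 4 inequalities: the left sides telescope to 0, and the right sides sum to 1 + 2 + (-2) + 1 = 2. So 0 ≥ 2, which is false.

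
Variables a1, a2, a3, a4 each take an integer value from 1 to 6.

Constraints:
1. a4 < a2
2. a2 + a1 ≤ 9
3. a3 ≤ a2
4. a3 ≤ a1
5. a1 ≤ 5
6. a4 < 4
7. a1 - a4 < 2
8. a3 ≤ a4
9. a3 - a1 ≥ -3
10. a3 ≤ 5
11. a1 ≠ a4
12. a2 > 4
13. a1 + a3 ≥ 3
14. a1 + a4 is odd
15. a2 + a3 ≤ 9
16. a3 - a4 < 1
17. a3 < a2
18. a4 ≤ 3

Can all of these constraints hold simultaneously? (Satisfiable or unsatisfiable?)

One satisfying assignment is a1 = 2, a2 = 6, a3 = 1, a4 = 1.
For the less obvious constraints — constraint 2: a2 + a1 = 8; constraint 7: a1 - a4 = 1 — and the others hold by inspection.

Satisfiable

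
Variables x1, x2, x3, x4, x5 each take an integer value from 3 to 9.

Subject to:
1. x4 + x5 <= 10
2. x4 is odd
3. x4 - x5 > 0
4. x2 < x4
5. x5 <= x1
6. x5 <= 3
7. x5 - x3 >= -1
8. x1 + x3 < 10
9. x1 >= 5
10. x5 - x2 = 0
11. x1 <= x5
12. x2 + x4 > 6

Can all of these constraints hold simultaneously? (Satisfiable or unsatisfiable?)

From constraints 9 and 11: x5 ≥ x1 and x1 ≥ 5, so x5 ≥ 5. From constraint 6: x5 ≤ 3. But 3 < 5, so no value of x5 works.

Unsatisfiable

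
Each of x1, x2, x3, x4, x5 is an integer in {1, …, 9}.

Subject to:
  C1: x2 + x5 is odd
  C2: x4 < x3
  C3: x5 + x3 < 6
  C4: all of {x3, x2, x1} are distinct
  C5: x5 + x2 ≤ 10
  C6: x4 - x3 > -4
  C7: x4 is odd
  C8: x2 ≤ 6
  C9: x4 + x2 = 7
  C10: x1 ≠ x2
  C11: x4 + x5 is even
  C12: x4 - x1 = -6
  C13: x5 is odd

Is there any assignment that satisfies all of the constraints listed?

Setting (x1, x2, x3, x4, x5) = (7, 6, 2, 1, 1) satisfies everything: constraint 3: x5 + x3 = 3; constraint 5: x5 + x2 = 7, and the others follow.

Satisfiable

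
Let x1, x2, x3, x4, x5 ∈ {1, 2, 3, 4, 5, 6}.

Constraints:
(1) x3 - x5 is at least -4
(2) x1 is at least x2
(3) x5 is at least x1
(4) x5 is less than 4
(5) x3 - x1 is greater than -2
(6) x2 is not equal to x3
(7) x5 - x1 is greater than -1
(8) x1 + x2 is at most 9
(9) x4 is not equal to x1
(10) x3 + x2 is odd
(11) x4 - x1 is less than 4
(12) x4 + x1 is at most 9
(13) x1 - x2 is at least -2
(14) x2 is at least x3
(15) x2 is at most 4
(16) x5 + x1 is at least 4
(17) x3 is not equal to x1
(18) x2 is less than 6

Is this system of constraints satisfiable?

Satisfiable

Take x1 = 3, x2 = 3, x3 = 2, x4 = 4, x5 = 3. Then constraint 1: x3 - x5 = -1; constraint 5: x3 - x1 = -1; constraint 7: x5 - x1 = 0, and every other listed constraint is also met.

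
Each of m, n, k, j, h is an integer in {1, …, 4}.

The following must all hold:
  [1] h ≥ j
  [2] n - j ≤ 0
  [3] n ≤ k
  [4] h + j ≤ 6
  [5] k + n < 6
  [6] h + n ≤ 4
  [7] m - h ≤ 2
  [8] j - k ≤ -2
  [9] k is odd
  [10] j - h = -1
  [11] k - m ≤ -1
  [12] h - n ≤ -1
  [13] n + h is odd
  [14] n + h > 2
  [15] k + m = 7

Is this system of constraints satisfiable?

Unsatisfiable

Constraints 2, 7, 8, 11, and 12 give k − j ≥ 2, j − n ≥ 0, n − h ≥ 1, h − m ≥ -2, m − k ≥ 1.
Adding all 5 inequalities: the left sides telescope to 0, and the right sides sum to 2 + 0 + 1 + (-2) + 1 = 2. So 0 ≥ 2, which is false.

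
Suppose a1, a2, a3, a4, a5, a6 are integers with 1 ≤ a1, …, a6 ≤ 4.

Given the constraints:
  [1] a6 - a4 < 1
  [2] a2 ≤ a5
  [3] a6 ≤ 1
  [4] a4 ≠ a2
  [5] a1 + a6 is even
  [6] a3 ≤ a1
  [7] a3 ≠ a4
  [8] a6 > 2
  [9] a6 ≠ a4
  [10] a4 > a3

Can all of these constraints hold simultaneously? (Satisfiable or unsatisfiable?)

From constraint 8: a6 ≥ 3. From constraint 3: a6 ≤ 1. But 1 < 3, so no value of a6 works.

Unsatisfiable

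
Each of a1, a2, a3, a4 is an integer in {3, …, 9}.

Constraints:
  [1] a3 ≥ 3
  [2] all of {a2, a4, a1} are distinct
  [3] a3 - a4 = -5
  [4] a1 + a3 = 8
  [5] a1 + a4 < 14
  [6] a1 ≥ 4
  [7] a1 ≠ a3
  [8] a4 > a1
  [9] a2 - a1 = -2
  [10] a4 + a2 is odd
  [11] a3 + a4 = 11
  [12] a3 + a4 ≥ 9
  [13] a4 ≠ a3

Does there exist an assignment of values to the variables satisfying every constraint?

Setting (a1, a2, a3, a4) = (5, 3, 3, 8) satisfies everything: constraint 3: a3 - a4 = -5; constraint 4: a1 + a3 = 8; constraint 5: a1 + a4 = 13, and the others follow.

Satisfiable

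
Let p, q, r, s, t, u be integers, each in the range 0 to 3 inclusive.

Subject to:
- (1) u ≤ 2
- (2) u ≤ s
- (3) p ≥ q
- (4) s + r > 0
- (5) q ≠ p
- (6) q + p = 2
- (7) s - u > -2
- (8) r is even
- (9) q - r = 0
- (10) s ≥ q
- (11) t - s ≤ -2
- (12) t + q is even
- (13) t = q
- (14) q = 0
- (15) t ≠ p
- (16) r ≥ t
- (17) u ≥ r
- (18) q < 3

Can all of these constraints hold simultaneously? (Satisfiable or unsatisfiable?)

Take p = 2, q = 0, r = 0, s = 2, t = 0, u = 2. Then constraint 4: s + r = 2; constraint 6: q + p = 2, and every other listed constraint is also met.

Satisfiable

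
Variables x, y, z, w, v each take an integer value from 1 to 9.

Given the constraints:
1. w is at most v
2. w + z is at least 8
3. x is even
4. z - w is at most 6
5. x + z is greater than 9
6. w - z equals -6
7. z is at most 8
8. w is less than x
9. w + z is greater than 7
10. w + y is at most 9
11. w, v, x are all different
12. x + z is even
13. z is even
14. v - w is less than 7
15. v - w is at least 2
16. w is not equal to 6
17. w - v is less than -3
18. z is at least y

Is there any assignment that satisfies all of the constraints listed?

Take x = 4, y = 6, z = 8, w = 2, v = 6. Then constraint 2: w + z = 10; constraint 4: z - w = 6; constraint 5: x + z = 12, and every other listed constraint is also met.

Satisfiable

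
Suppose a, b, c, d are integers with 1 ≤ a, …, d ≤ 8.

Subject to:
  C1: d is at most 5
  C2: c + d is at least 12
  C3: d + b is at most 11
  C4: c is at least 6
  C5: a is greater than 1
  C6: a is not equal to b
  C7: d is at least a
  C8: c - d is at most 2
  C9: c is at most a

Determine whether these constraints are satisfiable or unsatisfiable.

Unsatisfiable

From constraints 4 and 9: a ≥ c and c ≥ 6, so a ≥ 6. From constraints 1 and 7: a ≤ d and d ≤ 5, so a ≤ 5. But 5 < 6, so no value of a works.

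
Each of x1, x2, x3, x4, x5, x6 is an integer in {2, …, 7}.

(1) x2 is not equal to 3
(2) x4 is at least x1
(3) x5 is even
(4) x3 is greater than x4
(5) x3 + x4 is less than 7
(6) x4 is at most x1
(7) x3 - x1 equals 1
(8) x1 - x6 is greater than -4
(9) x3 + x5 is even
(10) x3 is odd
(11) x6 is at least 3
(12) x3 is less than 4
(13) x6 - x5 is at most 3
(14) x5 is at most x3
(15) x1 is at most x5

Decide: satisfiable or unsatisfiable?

Unsatisfiable

Constraint 10 makes x3 odd and constraint 3 makes x5 even, so x3 + x5 must be odd. Constraint 9 says x3 + x5 is even — contradiction.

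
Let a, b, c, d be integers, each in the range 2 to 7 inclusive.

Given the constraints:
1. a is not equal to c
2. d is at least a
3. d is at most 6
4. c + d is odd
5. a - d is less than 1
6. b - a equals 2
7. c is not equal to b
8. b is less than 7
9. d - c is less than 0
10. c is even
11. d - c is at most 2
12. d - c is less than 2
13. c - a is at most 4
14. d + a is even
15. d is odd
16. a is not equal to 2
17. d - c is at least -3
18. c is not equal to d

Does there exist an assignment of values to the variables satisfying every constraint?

Satisfiable

Take a = 3, b = 5, c = 4, d = 3. Then constraint 5: a - d = 0; constraint 6: b - a = 2; constraint 9: d - c = -1, and every other listed constraint is also met.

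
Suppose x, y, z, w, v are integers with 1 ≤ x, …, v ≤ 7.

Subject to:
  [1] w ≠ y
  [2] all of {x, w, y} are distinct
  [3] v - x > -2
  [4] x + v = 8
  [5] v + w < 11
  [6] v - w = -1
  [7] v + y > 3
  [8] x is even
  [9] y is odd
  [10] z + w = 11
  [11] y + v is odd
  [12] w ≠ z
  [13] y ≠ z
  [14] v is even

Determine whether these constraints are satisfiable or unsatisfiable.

Satisfiable

Take x = 4, y = 1, z = 6, w = 5, v = 4. Then constraint 3: v - x = 0; constraint 4: x + v = 8; constraint 5: v + w = 9, and every other listed constraint is also met.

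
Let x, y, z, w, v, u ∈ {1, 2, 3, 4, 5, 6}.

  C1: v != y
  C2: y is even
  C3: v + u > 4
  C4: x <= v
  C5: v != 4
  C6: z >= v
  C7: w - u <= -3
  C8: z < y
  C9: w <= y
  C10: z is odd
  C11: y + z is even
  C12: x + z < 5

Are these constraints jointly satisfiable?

Constraint 2 makes y even and constraint 10 makes z odd, so y + z must be odd. Constraint 11 says y + z is even — contradiction.

Unsatisfiable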